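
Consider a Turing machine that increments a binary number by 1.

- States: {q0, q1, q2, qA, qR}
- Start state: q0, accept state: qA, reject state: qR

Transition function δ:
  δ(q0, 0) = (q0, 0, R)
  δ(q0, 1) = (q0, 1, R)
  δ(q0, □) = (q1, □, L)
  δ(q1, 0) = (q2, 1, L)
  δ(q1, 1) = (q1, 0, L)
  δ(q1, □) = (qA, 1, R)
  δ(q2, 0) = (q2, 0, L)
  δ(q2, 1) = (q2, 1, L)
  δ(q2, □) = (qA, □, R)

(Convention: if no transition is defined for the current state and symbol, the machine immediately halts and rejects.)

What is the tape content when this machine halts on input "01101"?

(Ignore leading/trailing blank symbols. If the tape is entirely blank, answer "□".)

Execution trace:
Initial: [q0]01101
Step 1: δ(q0, 0) = (q0, 0, R) → 0[q0]1101
Step 2: δ(q0, 1) = (q0, 1, R) → 01[q0]101
Step 3: δ(q0, 1) = (q0, 1, R) → 011[q0]01
Step 4: δ(q0, 0) = (q0, 0, R) → 0110[q0]1
Step 5: δ(q0, 1) = (q0, 1, R) → 01101[q0]□
Step 6: δ(q0, □) = (q1, □, L) → 0110[q1]1□
Step 7: δ(q1, 1) = (q1, 0, L) → 011[q1]00□
Step 8: δ(q1, 0) = (q2, 1, L) → 01[q2]110□
Step 9: δ(q2, 1) = (q2, 1, L) → 0[q2]1110□
Step 10: δ(q2, 1) = (q2, 1, L) → [q2]01110□
Step 11: δ(q2, 0) = (q2, 0, L) → [q2]□01110□
Step 12: δ(q2, □) = (qA, □, R) → □[qA]01110□

The machine reaches the accept state qA and halts.

Final tape (ignoring leading/trailing blanks): 01110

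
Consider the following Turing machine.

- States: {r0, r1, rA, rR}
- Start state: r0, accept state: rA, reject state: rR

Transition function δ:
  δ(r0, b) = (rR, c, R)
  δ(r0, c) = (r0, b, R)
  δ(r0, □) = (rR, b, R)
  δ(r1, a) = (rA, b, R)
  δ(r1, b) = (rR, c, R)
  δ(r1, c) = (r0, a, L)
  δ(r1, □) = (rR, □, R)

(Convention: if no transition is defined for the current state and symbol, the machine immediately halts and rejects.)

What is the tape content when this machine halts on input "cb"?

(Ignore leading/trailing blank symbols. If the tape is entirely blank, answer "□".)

Execution trace:
Initial: [r0]cb
Step 1: δ(r0, c) = (r0, b, R) → b[r0]b
Step 2: δ(r0, b) = (rR, c, R) → bc[rR]□

The machine reaches the reject state rR and halts.

Final tape (ignoring leading/trailing blanks): bc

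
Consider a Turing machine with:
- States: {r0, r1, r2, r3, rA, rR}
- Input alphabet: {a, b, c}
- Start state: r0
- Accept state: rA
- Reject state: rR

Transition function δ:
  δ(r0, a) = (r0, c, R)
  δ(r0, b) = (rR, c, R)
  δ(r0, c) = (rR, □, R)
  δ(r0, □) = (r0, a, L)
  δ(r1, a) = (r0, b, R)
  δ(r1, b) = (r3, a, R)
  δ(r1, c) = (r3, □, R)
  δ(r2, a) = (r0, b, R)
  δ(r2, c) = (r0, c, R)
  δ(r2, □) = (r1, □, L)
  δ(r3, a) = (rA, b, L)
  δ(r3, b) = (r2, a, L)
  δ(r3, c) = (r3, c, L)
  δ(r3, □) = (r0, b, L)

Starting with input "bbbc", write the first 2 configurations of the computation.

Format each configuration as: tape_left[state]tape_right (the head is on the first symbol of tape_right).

Transitions applied:
Step 1: δ(r0, b) = (rR, c, R)

The first 2 configurations are:
[r0]bbbc ⊢ c[rR]bbc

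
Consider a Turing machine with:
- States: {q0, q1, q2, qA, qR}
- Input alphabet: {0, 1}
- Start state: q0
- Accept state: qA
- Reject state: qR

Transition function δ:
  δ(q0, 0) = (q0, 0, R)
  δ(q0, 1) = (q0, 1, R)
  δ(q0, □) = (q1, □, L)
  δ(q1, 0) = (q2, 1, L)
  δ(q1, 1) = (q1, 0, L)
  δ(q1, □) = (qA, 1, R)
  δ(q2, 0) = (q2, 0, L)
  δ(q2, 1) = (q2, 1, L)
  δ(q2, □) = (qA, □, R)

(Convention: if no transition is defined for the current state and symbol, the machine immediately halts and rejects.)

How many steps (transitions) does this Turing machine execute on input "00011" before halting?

Execution trace:
Initial: [q0]00011
Step 1: δ(q0, 0) = (q0, 0, R) → 0[q0]0011
Step 2: δ(q0, 0) = (q0, 0, R) → 00[q0]011
Step 3: δ(q0, 0) = (q0, 0, R) → 000[q0]11
Step 4: δ(q0, 1) = (q0, 1, R) → 0001[q0]1
Step 5: δ(q0, 1) = (q0, 1, R) → 00011[q0]□
Step 6: δ(q0, □) = (q1, □, L) → 0001[q1]1□
Step 7: δ(q1, 1) = (q1, 0, L) → 000[q1]10□
Step 8: δ(q1, 1) = (q1, 0, L) → 00[q1]000□
Step 9: δ(q1, 0) = (q2, 1, L) → 0[q2]0100□
Step 10: δ(q2, 0) = (q2, 0, L) → [q2]00100□
Step 11: δ(q2, 0) = (q2, 0, L) → [q2]□00100□
Step 12: δ(q2, □) = (qA, □, R) → □[qA]00100□

The machine reaches the accept state qA and halts.

The machine executed 12 steps before halting.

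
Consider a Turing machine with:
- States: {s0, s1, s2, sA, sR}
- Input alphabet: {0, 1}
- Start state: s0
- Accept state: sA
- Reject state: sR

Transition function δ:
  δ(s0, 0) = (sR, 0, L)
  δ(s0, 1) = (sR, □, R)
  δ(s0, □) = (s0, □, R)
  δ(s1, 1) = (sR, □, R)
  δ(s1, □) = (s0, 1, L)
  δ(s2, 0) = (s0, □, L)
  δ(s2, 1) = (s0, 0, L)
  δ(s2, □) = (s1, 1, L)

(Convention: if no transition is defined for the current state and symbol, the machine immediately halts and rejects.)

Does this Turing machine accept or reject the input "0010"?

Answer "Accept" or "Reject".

Execution trace:
Initial: [s0]0010
Step 1: δ(s0, 0) = (sR, 0, L) → [sR]□0010

The machine reaches the reject state sR and halts.

Answer: Reject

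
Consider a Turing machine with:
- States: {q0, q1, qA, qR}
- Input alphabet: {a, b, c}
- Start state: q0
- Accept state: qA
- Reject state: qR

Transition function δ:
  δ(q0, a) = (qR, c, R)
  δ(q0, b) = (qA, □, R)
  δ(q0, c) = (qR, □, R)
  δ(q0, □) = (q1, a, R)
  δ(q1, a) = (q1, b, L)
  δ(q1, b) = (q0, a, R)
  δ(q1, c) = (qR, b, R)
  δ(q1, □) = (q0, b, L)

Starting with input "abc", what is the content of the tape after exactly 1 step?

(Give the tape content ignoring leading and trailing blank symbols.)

Execution trace:
Initial: [q0]abc
Step 1: δ(q0, a) = (qR, c, R) → c[qR]bc

The machine reaches the reject state qR and halts.

After 1 step, the tape (ignoring leading/trailing blanks) is: cbc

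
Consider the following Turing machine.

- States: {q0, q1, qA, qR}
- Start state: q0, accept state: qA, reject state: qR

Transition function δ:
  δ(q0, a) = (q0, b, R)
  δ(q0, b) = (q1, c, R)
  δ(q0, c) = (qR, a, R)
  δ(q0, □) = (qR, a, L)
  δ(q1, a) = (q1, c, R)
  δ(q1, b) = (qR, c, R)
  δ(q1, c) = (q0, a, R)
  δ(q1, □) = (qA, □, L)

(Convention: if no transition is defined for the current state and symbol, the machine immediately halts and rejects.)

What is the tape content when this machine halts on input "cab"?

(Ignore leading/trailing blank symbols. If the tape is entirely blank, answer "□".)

Execution trace:
Initial: [q0]cab
Step 1: δ(q0, c) = (qR, a, R) → a[qR]ab

The machine reaches the reject state qR and halts.

Final tape (ignoring leading/trailing blanks): aab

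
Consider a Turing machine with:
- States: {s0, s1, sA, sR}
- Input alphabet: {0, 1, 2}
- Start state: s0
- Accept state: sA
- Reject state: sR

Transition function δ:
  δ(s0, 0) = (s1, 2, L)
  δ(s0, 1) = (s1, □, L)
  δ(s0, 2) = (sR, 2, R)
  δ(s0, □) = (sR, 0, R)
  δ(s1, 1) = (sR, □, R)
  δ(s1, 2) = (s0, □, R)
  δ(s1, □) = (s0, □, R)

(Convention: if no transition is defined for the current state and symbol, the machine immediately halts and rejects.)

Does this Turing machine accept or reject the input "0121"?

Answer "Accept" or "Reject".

Execution trace:
Initial: [s0]0121
Step 1: δ(s0, 0) = (s1, 2, L) → [s1]□2121
Step 2: δ(s1, □) = (s0, □, R) → □[s0]2121
Step 3: δ(s0, 2) = (sR, 2, R) → □2[sR]121

The machine reaches the reject state sR and halts.

Answer: Reject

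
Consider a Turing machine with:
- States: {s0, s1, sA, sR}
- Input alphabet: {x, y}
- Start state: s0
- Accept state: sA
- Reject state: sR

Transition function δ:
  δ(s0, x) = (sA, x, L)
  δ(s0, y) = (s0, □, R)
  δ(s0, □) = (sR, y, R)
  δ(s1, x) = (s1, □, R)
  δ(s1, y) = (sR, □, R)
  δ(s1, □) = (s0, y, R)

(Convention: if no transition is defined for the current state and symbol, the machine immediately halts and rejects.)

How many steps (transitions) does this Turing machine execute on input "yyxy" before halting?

Execution trace:
Initial: [s0]yyxy
Step 1: δ(s0, y) = (s0, □, R) → □[s0]yxy
Step 2: δ(s0, y) = (s0, □, R) → □□[s0]xy
Step 3: δ(s0, x) = (sA, x, L) → □[sA]□xy

The machine reaches the accept state sA and halts.

The machine executed 3 steps before halting.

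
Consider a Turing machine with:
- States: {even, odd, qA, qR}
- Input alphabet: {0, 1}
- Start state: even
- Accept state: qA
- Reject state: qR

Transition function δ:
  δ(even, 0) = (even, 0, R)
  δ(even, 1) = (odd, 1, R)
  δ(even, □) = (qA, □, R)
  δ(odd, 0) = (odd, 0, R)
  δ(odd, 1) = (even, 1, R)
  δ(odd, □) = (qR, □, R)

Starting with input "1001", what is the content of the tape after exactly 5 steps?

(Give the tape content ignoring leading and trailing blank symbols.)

Execution trace:
Initial: [even]1001
Step 1: δ(even, 1) = (odd, 1, R) → 1[odd]001
Step 2: δ(odd, 0) = (odd, 0, R) → 10[odd]01
Step 3: δ(odd, 0) = (odd, 0, R) → 100[odd]1
Step 4: δ(odd, 1) = (even, 1, R) → 1001[even]□
Step 5: δ(even, □) = (qA, □, R) → 1001□[qA]□

The machine reaches the accept state qA and halts.

After 5 steps, the tape (ignoring leading/trailing blanks) is: 1001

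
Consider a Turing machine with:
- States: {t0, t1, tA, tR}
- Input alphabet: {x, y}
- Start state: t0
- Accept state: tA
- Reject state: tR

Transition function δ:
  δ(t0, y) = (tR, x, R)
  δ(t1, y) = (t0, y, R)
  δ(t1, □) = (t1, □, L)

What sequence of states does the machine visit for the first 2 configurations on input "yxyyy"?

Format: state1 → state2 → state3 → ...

Execution trace:
Initial: [t0]yxyyy
Step 1: δ(t0, y) = (tR, x, R) → x[tR]xyyy

The machine reaches the reject state tR and halts.

State sequence: t0 → tR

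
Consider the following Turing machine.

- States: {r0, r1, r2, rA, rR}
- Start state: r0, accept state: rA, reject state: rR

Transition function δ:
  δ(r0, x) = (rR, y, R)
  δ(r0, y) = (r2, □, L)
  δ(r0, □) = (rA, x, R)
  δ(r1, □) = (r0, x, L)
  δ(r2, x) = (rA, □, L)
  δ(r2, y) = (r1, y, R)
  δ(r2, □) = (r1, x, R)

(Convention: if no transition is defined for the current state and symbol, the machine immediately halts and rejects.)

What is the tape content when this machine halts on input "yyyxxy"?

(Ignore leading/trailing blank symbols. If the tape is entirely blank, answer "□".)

Execution trace:
Initial: [r0]yyyxxy
Step 1: δ(r0, y) = (r2, □, L) → [r2]□□yyxxy
Step 2: δ(r2, □) = (r1, x, R) → x[r1]□yyxxy
Step 3: δ(r1, □) = (r0, x, L) → [r0]xxyyxxy
Step 4: δ(r0, x) = (rR, y, R) → y[rR]xyyxxy

The machine reaches the reject state rR and halts.

Final tape (ignoring leading/trailing blanks): yxyyxxy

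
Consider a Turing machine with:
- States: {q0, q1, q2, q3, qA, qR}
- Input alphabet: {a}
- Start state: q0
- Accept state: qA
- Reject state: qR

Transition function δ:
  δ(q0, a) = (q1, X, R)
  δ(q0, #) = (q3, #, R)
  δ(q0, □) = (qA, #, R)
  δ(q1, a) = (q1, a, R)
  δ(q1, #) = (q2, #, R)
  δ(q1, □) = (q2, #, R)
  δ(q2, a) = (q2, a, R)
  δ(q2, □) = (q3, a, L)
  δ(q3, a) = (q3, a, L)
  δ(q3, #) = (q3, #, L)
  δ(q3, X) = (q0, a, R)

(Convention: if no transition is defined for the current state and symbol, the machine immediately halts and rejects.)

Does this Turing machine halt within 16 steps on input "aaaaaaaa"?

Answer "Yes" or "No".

Execution trace:
Initial: [q0]aaaaaaaa
Step 1: δ(q0, a) = (q1, X, R) → X[q1]aaaaaaa
Step 2: δ(q1, a) = (q1, a, R) → Xa[q1]aaaaaa
Step 3: δ(q1, a) = (q1, a, R) → Xaa[q1]aaaaa
Step 4: δ(q1, a) = (q1, a, R) → Xaaa[q1]aaaa
Step 5: δ(q1, a) = (q1, a, R) → Xaaaa[q1]aaa
Step 6: δ(q1, a) = (q1, a, R) → Xaaaaa[q1]aa
Step 7: δ(q1, a) = (q1, a, R) → Xaaaaaa[q1]a
Step 8: δ(q1, a) = (q1, a, R) → Xaaaaaaa[q1]□
Step 9: δ(q1, □) = (q2, #, R) → Xaaaaaaa#[q2]□
Step 10: δ(q2, □) = (q3, a, L) → Xaaaaaaa[q3]#a
Step 11: δ(q3, #) = (q3, #, L) → Xaaaaaa[q3]a#a
Step 12: δ(q3, a) = (q3, a, L) → Xaaaaa[q3]aa#a
Step 13: δ(q3, a) = (q3, a, L) → Xaaaa[q3]aaa#a
Step 14: δ(q3, a) = (q3, a, L) → Xaaa[q3]aaaa#a
Step 15: δ(q3, a) = (q3, a, L) → Xaa[q3]aaaaa#a
Step 16: δ(q3, a) = (q3, a, L) → Xa[q3]aaaaaa#a

The machine has not reached a halting state after 16 steps.
The machine did not halt within the 16-step bound.

Answer: No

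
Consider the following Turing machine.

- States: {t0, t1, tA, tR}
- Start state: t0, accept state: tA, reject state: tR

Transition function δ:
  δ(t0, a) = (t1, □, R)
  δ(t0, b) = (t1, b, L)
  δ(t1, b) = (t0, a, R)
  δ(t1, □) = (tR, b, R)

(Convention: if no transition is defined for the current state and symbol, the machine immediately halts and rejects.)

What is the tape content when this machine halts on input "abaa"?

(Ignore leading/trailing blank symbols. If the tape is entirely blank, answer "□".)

Execution trace:
Initial: [t0]abaa
Step 1: δ(t0, a) = (t1, □, R) → □[t1]baa
Step 2: δ(t1, b) = (t0, a, R) → □a[t0]aa
Step 3: δ(t0, a) = (t1, □, R) → □a□[t1]a

No transition is defined for δ(t1, a). By convention the machine halts and rejects.

Final tape (ignoring leading/trailing blanks): a□a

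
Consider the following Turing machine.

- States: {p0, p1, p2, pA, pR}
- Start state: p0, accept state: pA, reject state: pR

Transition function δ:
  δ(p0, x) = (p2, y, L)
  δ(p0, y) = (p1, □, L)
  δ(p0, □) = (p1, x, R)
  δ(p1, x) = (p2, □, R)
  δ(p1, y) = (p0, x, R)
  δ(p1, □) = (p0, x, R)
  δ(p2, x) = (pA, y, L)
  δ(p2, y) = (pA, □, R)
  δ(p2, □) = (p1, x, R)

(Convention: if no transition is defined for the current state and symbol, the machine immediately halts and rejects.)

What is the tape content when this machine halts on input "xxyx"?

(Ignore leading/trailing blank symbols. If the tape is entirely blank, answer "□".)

Execution trace:
Initial: [p0]xxyx
Step 1: δ(p0, x) = (p2, y, L) → [p2]□yxyx
Step 2: δ(p2, □) = (p1, x, R) → x[p1]yxyx
Step 3: δ(p1, y) = (p0, x, R) → xx[p0]xyx
Step 4: δ(p0, x) = (p2, y, L) → x[p2]xyyx
Step 5: δ(p2, x) = (pA, y, L) → [pA]xyyyx

The machine reaches the accept state pA and halts.

Final tape (ignoring leading/trailing blanks): xyyyx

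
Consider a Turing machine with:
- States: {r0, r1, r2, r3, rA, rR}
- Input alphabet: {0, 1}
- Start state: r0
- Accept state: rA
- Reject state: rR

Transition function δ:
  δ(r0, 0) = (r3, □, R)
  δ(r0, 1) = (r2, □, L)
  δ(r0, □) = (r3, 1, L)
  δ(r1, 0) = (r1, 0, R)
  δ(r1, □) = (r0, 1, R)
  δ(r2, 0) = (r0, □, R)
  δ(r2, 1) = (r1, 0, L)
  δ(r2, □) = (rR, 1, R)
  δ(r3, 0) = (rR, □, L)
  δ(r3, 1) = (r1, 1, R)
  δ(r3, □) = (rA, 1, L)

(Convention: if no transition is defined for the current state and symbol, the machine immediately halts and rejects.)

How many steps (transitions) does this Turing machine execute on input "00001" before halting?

Execution trace:
Initial: [r0]00001
Step 1: δ(r0, 0) = (r3, □, R) → □[r3]0001
Step 2: δ(r3, 0) = (rR, □, L) → [rR]□□001

The machine reaches the reject state rR and halts.

The machine executed 2 steps before halting.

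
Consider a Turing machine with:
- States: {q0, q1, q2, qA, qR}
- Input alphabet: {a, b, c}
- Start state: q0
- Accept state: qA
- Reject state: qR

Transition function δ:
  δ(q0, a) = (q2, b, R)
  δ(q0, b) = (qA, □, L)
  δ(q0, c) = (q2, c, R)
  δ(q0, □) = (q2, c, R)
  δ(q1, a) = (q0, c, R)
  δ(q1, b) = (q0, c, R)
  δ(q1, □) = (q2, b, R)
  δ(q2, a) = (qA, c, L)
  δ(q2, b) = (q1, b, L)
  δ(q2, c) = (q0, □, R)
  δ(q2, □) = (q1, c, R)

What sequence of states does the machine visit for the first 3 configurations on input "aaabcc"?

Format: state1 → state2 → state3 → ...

Execution trace:
Initial: [q0]aaabcc
Step 1: δ(q0, a) = (q2, b, R) → b[q2]aabcc
Step 2: δ(q2, a) = (qA, c, L) → [qA]bcabcc

The machine reaches the accept state qA and halts.

State sequence: q0 → q2 → qA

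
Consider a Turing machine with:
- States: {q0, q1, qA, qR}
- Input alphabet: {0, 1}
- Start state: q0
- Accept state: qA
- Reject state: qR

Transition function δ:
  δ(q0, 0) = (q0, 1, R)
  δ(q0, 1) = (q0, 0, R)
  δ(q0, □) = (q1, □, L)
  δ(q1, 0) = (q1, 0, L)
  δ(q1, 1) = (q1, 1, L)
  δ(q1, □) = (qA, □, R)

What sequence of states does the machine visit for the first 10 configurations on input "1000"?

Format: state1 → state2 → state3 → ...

Execution trace:
Initial: [q0]1000
Step 1: δ(q0, 1) = (q0, 0, R) → 0[q0]000
Step 2: δ(q0, 0) = (q0, 1, R) → 01[q0]00
Step 3: δ(q0, 0) = (q0, 1, R) → 011[q0]0
Step 4: δ(q0, 0) = (q0, 1, R) → 0111[q0]□
Step 5: δ(q0, □) = (q1, □, L) → 011[q1]1□
Step 6: δ(q1, 1) = (q1, 1, L) → 01[q1]11□
Step 7: δ(q1, 1) = (q1, 1, L) → 0[q1]111□
Step 8: δ(q1, 1) = (q1, 1, L) → [q1]0111□
Step 9: δ(q1, 0) = (q1, 0, L) → [q1]□0111□

State sequence: q0 → q0 → q0 → q0 → q0 → q1 → q1 → q1 → q1 → q1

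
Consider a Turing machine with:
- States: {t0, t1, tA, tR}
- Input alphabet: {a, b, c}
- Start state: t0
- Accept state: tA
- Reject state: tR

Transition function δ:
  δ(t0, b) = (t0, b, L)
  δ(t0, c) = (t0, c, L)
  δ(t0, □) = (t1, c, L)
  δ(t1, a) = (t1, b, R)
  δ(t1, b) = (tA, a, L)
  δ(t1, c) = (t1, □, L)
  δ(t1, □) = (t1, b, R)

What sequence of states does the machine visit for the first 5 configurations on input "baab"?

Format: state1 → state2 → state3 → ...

Execution trace:
Initial: [t0]baab
Step 1: δ(t0, b) = (t0, b, L) → [t0]□baab
Step 2: δ(t0, □) = (t1, c, L) → [t1]□cbaab
Step 3: δ(t1, □) = (t1, b, R) → b[t1]cbaab
Step 4: δ(t1, c) = (t1, □, L) → [t1]b□baab

State sequence: t0 → t0 → t1 → t1 → t1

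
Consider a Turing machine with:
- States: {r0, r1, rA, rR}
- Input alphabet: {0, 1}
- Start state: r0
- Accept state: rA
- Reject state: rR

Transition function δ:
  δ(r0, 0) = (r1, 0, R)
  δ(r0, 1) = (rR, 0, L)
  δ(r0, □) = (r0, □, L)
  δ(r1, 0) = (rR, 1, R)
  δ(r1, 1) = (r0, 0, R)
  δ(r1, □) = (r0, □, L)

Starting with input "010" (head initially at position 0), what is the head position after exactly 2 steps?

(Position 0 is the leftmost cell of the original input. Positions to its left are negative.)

Execution trace (head position shown):
Step 0: [r0]010  (head at position 0)
Step 1: move right → 0[r1]10  (head at position 1)
Step 2: move right → 00[r0]0  (head at position 2)

After 2 steps, the head is at position 2.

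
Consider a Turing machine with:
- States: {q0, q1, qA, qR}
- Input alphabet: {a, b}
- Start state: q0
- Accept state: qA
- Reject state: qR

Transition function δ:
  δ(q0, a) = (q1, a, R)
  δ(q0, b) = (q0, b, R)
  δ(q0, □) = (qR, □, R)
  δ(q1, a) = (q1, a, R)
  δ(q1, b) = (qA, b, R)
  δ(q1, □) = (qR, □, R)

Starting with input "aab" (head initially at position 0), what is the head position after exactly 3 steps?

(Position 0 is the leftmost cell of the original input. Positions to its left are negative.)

Execution trace (head position shown):
Step 0: [q0]aab  (head at position 0)
Step 1: move right → a[q1]ab  (head at position 1)
Step 2: move right → aa[q1]b  (head at position 2)
Step 3: move right → aab[qA]□  (head at position 3)

After 3 steps, the head is at position 3.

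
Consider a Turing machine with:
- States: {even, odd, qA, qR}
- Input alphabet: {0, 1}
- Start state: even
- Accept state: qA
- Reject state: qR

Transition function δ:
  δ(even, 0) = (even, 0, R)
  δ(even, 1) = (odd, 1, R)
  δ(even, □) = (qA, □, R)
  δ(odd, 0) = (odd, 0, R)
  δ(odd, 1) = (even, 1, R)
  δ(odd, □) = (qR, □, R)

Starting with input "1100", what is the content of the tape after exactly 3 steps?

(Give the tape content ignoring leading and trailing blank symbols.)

Execution trace:
Initial: [even]1100
Step 1: δ(even, 1) = (odd, 1, R) → 1[odd]100
Step 2: δ(odd, 1) = (even, 1, R) → 11[even]00
Step 3: δ(even, 0) = (even, 0, R) → 110[even]0

After 3 steps, the tape (ignoring leading/trailing blanks) is: 1100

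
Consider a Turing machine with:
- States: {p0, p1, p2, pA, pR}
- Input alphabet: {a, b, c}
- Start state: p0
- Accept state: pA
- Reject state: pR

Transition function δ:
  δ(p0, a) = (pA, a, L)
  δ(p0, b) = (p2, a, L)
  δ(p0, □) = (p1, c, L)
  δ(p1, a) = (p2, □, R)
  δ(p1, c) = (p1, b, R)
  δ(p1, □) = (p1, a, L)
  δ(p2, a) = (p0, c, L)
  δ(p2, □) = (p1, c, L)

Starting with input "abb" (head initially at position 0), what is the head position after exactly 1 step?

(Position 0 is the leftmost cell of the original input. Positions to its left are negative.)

Execution trace (head position shown):
Step 0: [p0]abb  (head at position 0)
Step 1: move left → [pA]□abb  (head at position -1)

After 1 step, the head is at position -1.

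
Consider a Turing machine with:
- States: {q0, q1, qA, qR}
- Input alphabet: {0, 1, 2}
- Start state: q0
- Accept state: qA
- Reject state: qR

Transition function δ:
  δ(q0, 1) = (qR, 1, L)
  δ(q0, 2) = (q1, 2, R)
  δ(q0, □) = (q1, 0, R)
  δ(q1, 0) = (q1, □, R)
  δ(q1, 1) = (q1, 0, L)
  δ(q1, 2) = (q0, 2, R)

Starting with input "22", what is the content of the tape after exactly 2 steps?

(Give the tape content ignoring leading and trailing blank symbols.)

Execution trace:
Initial: [q0]22
Step 1: δ(q0, 2) = (q1, 2, R) → 2[q1]2
Step 2: δ(q1, 2) = (q0, 2, R) → 22[q0]□

After 2 steps, the tape (ignoring leading/trailing blanks) is: 22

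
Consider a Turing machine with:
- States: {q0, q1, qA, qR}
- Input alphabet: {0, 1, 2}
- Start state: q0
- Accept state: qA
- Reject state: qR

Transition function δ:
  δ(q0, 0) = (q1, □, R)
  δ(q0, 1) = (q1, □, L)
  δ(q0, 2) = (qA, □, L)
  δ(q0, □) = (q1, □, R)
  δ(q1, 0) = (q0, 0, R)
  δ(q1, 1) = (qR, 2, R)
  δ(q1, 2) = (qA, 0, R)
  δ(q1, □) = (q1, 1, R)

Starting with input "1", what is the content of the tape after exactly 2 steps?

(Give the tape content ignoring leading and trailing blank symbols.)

Execution trace:
Initial: [q0]1
Step 1: δ(q0, 1) = (q1, □, L) → [q1]□□
Step 2: δ(q1, □) = (q1, 1, R) → 1[q1]□

After 2 steps, the tape (ignoring leading/trailing blanks) is: 1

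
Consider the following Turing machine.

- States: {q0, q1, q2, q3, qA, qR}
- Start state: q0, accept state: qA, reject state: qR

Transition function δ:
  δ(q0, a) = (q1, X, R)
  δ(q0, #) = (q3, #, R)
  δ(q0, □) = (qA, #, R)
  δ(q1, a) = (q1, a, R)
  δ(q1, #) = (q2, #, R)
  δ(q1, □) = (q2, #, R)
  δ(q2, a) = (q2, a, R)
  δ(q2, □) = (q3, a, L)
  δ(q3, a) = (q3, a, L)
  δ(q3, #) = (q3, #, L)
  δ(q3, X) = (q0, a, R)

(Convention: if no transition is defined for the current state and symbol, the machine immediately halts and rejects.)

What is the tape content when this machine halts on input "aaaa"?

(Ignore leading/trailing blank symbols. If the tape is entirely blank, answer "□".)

Execution trace:
Initial: [q0]aaaa
Step 1: δ(q0, a) = (q1, X, R) → X[q1]aaa
Step 2: δ(q1, a) = (q1, a, R) → Xa[q1]aa
Step 3: δ(q1, a) = (q1, a, R) → Xaa[q1]a
Step 4: δ(q1, a) = (q1, a, R) → Xaaa[q1]□
Step 5: δ(q1, □) = (q2, #, R) → Xaaa#[q2]□
Step 6: δ(q2, □) = (q3, a, L) → Xaaa[q3]#a
Step 7: δ(q3, #) = (q3, #, L) → Xaa[q3]a#a
Step 8: δ(q3, a) = (q3, a, L) → Xa[q3]aa#a
Step 9: δ(q3, a) = (q3, a, L) → X[q3]aaa#a
Step 10: δ(q3, a) = (q3, a, L) → [q3]Xaaa#a
Step 11: δ(q3, X) = (q0, a, R) → a[q0]aaa#a
Step 12: δ(q0, a) = (q1, X, R) → aX[q1]aa#a
Step 13: δ(q1, a) = (q1, a, R) → aXa[q1]a#a
Step 14: δ(q1, a) = (q1, a, R) → aXaa[q1]#a
Step 15: δ(q1, #) = (q2, #, R) → aXaa#[q2]a
Step 16: δ(q2, a) = (q2, a, R) → aXaa#a[q2]□
Step 17: δ(q2, □) = (q3, a, L) → aXaa#[q3]aa
Step 18: δ(q3, a) = (q3, a, L) → aXaa[q3]#aa
Step 19: δ(q3, #) = (q3, #, L) → aXa[q3]a#aa
Step 20: δ(q3, a) = (q3, a, L) → aX[q3]aa#aa
Step 21: δ(q3, a) = (q3, a, L) → a[q3]Xaa#aa
Step 22: δ(q3, X) = (q0, a, R) → aa[q0]aa#aa
Step 23: δ(q0, a) = (q1, X, R) → aaX[q1]a#aa
Step 24: δ(q1, a) = (q1, a, R) → aaXa[q1]#aa
Step 25: δ(q1, #) = (q2, #, R) → aaXa#[q2]aa
Step 26: δ(q2, a) = (q2, a, R) → aaXa#a[q2]a
Step 27: δ(q2, a) = (q2, a, R) → aaXa#aa[q2]□
Step 28: δ(q2, □) = (q3, a, L) → aaXa#a[q3]aa
Step 29: δ(q3, a) = (q3, a, L) → aaXa#[q3]aaa
Step 30: δ(q3, a) = (q3, a, L) → aaXa[q3]#aaa
Step 31: δ(q3, #) = (q3, #, L) → aaX[q3]a#aaa
Step 32: δ(q3, a) = (q3, a, L) → aa[q3]Xa#aaa
Step 33: δ(q3, X) = (q0, a, R) → aaa[q0]a#aaa
Step 34: δ(q0, a) = (q1, X, R) → aaaX[q1]#aaa
Step 35: δ(q1, #) = (q2, #, R) → aaaX#[q2]aaa
Step 36: δ(q2, a) = (q2, a, R) → aaaX#a[q2]aa
Step 37: δ(q2, a) = (q2, a, R) → aaaX#aa[q2]a
Step 38: δ(q2, a) = (q2, a, R) → aaaX#aaa[q2]□
Step 39: δ(q2, □) = (q3, a, L) → aaaX#aa[q3]aa
Step 40: δ(q3, a) = (q3, a, L) → aaaX#a[q3]aaa
Step 41: δ(q3, a) = (q3, a, L) → aaaX#[q3]aaaa
Step 42: δ(q3, a) = (q3, a, L) → aaaX[q3]#aaaa
Step 43: δ(q3, #) = (q3, #, L) → aaa[q3]X#aaaa
Step 44: δ(q3, X) = (q0, a, R) → aaaa[q0]#aaaa
Step 45: δ(q0, #) = (q3, #, R) → aaaa#[q3]aaaa
Step 46: δ(q3, a) = (q3, a, L) → aaaa[q3]#aaaa
Step 47: δ(q3, #) = (q3, #, L) → aaa[q3]a#aaaa
Step 48: δ(q3, a) = (q3, a, L) → aa[q3]aa#aaaa
Step 49: δ(q3, a) = (q3, a, L) → a[q3]aaa#aaaa
Step 50: δ(q3, a) = (q3, a, L) → [q3]aaaa#aaaa
Step 51: δ(q3, a) = (q3, a, L) → [q3]□aaaa#aaaa

No transition is defined for δ(q3, □). By convention the machine halts and rejects.

Final tape (ignoring leading/trailing blanks): aaaa#aaaa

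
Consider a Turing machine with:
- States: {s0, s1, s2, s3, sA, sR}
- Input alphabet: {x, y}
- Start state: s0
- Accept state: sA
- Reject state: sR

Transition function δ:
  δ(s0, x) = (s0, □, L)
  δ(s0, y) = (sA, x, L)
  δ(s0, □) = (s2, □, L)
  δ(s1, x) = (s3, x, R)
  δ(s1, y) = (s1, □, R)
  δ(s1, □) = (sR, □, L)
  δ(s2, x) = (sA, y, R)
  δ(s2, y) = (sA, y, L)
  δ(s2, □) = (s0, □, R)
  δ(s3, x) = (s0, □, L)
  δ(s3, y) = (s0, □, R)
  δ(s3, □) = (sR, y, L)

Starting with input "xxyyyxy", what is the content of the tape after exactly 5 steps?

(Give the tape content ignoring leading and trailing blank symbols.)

Execution trace:
Initial: [s0]xxyyyxy
Step 1: δ(s0, x) = (s0, □, L) → [s0]□□xyyyxy
Step 2: δ(s0, □) = (s2, □, L) → [s2]□□□xyyyxy
Step 3: δ(s2, □) = (s0, □, R) → □[s0]□□xyyyxy
Step 4: δ(s0, □) = (s2, □, L) → [s2]□□□xyyyxy
Step 5: δ(s2, □) = (s0, □, R) → □[s0]□□xyyyxy

After 5 steps, the tape (ignoring leading/trailing blanks) is: xyyyxy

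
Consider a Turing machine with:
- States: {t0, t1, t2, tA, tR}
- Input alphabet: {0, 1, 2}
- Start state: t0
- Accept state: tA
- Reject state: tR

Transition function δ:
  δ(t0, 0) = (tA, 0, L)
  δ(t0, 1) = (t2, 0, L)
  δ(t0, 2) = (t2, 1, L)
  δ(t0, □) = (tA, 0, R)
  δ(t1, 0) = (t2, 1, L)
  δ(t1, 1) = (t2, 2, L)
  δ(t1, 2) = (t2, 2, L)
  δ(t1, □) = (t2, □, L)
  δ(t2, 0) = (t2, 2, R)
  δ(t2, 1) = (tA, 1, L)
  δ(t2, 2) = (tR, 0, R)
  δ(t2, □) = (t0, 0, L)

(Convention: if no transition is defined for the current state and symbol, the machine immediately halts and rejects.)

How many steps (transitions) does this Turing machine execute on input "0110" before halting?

Execution trace:
Initial: [t0]0110
Step 1: δ(t0, 0) = (tA, 0, L) → [tA]□0110

The machine reaches the accept state tA and halts.

The machine executed 1 step before halting.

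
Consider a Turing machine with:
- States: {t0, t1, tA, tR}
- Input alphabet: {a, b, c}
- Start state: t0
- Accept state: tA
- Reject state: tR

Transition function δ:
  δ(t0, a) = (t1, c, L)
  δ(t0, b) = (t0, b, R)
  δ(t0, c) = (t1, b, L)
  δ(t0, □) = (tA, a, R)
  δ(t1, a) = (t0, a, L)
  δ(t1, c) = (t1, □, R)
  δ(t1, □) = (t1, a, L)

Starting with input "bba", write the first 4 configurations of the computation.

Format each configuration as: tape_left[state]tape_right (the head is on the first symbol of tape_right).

Transitions applied:
Step 1: δ(t0, b) = (t0, b, R)
Step 2: δ(t0, b) = (t0, b, R)
Step 3: δ(t0, a) = (t1, c, L)

The first 4 configurations are:
[t0]bba ⊢ b[t0]ba ⊢ bb[t0]a ⊢ b[t1]bc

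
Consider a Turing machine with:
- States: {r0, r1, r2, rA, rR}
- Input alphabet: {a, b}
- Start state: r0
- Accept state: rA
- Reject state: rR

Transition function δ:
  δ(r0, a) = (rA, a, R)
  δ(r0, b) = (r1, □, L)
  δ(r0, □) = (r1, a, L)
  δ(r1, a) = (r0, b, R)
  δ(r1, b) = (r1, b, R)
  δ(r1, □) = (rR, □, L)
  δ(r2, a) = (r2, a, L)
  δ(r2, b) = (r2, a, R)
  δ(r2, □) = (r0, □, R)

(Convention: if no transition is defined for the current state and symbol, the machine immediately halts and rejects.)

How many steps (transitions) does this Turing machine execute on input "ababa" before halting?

Execution trace:
Initial: [r0]ababa
Step 1: δ(r0, a) = (rA, a, R) → a[rA]baba

The machine reaches the accept state rA and halts.

The machine executed 1 step before halting.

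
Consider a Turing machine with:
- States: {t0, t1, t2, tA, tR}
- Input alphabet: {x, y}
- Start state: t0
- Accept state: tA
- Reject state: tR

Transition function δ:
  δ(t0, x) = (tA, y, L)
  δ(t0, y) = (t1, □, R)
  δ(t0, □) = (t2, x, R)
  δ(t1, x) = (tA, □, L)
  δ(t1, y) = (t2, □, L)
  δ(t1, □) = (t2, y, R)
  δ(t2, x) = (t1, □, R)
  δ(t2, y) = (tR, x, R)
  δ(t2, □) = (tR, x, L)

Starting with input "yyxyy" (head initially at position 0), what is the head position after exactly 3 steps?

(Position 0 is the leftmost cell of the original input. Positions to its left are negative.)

Execution trace (head position shown):
Step 0: [t0]yyxyy  (head at position 0)
Step 1: move right → □[t1]yxyy  (head at position 1)
Step 2: move left → [t2]□□xyy  (head at position 0)
Step 3: move left → [tR]□x□xyy  (head at position -1)

After 3 steps, the head is at position -1.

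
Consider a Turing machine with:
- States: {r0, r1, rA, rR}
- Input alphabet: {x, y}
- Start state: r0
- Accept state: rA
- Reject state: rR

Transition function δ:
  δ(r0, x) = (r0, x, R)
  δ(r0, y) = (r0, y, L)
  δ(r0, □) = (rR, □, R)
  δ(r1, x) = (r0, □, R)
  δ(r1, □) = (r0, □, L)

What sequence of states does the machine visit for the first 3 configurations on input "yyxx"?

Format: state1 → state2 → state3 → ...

Execution trace:
Initial: [r0]yyxx
Step 1: δ(r0, y) = (r0, y, L) → [r0]□yyxx
Step 2: δ(r0, □) = (rR, □, R) → □[rR]yyxx

The machine reaches the reject state rR and halts.

State sequence: r0 → r0 → rR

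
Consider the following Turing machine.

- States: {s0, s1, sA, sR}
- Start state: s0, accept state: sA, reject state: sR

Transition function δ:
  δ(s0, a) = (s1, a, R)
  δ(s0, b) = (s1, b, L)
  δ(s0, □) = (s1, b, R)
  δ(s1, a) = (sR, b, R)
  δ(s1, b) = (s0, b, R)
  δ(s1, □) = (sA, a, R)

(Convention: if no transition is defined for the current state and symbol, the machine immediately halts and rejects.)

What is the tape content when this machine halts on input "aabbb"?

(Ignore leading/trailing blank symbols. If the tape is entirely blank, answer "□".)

Execution trace:
Initial: [s0]aabbb
Step 1: δ(s0, a) = (s1, a, R) → a[s1]abbb
Step 2: δ(s1, a) = (sR, b, R) → ab[sR]bbb

The machine reaches the reject state sR and halts.

Final tape (ignoring leading/trailing blanks): abbbb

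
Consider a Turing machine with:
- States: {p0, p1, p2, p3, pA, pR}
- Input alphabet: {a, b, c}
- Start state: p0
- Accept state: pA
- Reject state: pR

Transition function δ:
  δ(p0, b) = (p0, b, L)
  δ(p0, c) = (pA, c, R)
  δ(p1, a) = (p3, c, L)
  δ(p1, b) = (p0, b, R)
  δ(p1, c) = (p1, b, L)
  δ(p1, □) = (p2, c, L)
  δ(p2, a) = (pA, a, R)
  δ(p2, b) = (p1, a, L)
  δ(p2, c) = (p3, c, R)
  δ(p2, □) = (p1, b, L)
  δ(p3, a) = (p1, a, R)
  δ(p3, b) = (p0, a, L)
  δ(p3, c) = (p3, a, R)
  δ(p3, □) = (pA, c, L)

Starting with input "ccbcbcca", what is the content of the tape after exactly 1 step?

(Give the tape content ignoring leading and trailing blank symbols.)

Execution trace:
Initial: [p0]ccbcbcca
Step 1: δ(p0, c) = (pA, c, R) → c[pA]cbcbcca

The machine reaches the accept state pA and halts.

After 1 step, the tape (ignoring leading/trailing blanks) is: ccbcbcca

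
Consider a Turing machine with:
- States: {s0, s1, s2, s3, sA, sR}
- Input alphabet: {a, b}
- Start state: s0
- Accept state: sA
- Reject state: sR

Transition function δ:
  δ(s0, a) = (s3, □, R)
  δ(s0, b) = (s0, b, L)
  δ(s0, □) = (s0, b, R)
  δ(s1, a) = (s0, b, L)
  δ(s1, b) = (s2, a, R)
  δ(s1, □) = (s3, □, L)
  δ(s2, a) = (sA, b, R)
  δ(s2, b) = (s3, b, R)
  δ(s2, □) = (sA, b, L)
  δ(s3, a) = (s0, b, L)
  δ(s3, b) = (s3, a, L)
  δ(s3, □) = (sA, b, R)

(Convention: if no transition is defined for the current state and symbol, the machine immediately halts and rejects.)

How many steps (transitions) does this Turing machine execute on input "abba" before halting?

Execution trace:
Initial: [s0]abba
Step 1: δ(s0, a) = (s3, □, R) → □[s3]bba
Step 2: δ(s3, b) = (s3, a, L) → [s3]□aba
Step 3: δ(s3, □) = (sA, b, R) → b[sA]aba

The machine reaches the accept state sA and halts.

The machine executed 3 steps before halting.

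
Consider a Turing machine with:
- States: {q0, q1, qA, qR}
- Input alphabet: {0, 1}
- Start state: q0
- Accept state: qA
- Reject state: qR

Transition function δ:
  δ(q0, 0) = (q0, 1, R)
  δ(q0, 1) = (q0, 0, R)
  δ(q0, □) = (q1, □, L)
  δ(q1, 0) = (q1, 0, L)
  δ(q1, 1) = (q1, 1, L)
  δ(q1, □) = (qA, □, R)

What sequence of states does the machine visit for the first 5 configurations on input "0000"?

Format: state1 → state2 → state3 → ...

Execution trace:
Initial: [q0]0000
Step 1: δ(q0, 0) = (q0, 1, R) → 1[q0]000
Step 2: δ(q0, 0) = (q0, 1, R) → 11[q0]00
Step 3: δ(q0, 0) = (q0, 1, R) → 111[q0]0
Step 4: δ(q0, 0) = (q0, 1, R) → 1111[q0]□

State sequence: q0 → q0 → q0 → q0 → q0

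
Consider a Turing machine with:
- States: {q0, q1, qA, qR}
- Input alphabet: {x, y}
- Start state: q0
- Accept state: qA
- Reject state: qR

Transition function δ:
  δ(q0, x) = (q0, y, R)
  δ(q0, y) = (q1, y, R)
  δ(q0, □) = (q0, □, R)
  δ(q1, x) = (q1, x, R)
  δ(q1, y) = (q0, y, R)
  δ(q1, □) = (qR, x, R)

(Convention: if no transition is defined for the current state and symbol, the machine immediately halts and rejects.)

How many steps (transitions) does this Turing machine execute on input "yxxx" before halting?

Execution trace:
Initial: [q0]yxxx
Step 1: δ(q0, y) = (q1, y, R) → y[q1]xxx
Step 2: δ(q1, x) = (q1, x, R) → yx[q1]xx
Step 3: δ(q1, x) = (q1, x, R) → yxx[q1]x
Step 4: δ(q1, x) = (q1, x, R) → yxxx[q1]□
Step 5: δ(q1, □) = (qR, x, R) → yxxxx[qR]□

The machine reaches the reject state qR and halts.

The machine executed 5 steps before halting.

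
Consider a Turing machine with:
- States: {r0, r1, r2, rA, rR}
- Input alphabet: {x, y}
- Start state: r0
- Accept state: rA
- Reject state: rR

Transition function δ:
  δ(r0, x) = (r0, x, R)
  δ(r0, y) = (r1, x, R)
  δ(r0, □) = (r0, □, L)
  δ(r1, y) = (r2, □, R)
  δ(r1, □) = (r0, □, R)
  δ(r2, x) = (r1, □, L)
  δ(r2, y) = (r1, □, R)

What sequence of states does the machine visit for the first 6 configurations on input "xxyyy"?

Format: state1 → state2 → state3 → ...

Execution trace:
Initial: [r0]xxyyy
Step 1: δ(r0, x) = (r0, x, R) → x[r0]xyyy
Step 2: δ(r0, x) = (r0, x, R) → xx[r0]yyy
Step 3: δ(r0, y) = (r1, x, R) → xxx[r1]yy
Step 4: δ(r1, y) = (r2, □, R) → xxx□[r2]y
Step 5: δ(r2, y) = (r1, □, R) → xxx□□[r1]□

State sequence: r0 → r0 → r0 → r1 → r2 → r1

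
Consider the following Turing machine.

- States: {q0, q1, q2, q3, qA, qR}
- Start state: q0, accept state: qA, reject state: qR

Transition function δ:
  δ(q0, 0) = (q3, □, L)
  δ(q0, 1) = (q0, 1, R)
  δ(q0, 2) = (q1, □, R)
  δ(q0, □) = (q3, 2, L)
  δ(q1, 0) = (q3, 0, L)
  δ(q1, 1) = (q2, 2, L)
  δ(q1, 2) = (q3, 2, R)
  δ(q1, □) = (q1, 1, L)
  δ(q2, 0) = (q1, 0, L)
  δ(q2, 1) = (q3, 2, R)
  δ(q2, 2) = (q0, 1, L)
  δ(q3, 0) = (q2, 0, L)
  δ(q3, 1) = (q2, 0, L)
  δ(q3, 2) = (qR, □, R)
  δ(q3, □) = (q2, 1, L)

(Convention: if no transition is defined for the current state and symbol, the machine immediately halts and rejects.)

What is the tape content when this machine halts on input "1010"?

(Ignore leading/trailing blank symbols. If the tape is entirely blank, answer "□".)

Execution trace:
Initial: [q0]1010
Step 1: δ(q0, 1) = (q0, 1, R) → 1[q0]010
Step 2: δ(q0, 0) = (q3, □, L) → [q3]1□10
Step 3: δ(q3, 1) = (q2, 0, L) → [q2]□0□10

No transition is defined for δ(q2, □). By convention the machine halts and rejects.

Final tape (ignoring leading/trailing blanks): 0□10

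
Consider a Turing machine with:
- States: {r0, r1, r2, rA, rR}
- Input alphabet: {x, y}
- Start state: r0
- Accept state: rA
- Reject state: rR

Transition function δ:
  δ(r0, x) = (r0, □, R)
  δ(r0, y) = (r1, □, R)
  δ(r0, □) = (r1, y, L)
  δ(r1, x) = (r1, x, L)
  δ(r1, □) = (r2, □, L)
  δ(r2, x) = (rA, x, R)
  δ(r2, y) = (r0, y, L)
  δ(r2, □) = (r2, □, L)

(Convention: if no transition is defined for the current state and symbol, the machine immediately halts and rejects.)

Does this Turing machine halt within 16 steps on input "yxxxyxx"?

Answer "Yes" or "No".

Execution trace:
Initial: [r0]yxxxyxx
Step 1: δ(r0, y) = (r1, □, R) → □[r1]xxxyxx
Step 2: δ(r1, x) = (r1, x, L) → [r1]□xxxyxx
Step 3: δ(r1, □) = (r2, □, L) → [r2]□□xxxyxx
Step 4: δ(r2, □) = (r2, □, L) → [r2]□□□xxxyxx
Step 5: δ(r2, □) = (r2, □, L) → [r2]□□□□xxxyxx
Step 6: δ(r2, □) = (r2, □, L) → [r2]□□□□□xxxyxx
Step 7: δ(r2, □) = (r2, □, L) → [r2]□□□□□□xxxyxx
Step 8: δ(r2, □) = (r2, □, L) → [r2]□□□□□□□xxxyxx
Step 9: δ(r2, □) = (r2, □, L) → [r2]□□□□□□□□xxxyxx
Step 10: δ(r2, □) = (r2, □, L) → [r2]□□□□□□□□□xxxyxx
Step 11: δ(r2, □) = (r2, □, L) → [r2]□□□□□□□□□□xxxyxx
Step 12: δ(r2, □) = (r2, □, L) → [r2]□□□□□□□□□□□xxxyxx
Step 13: δ(r2, □) = (r2, □, L) → [r2]□□□□□□□□□□□□xxxyxx
Step 14: δ(r2, □) = (r2, □, L) → [r2]□□□□□□□□□□□□□xxxyxx
Step 15: δ(r2, □) = (r2, □, L) → [r2]□□□□□□□□□□□□□□xxxyxx
Step 16: δ(r2, □) = (r2, □, L) → [r2]□□□□□□□□□□□□□□□xxxyxx

The machine has not reached a halting state after 16 steps.
The machine did not halt within the 16-step bound.

Answer: No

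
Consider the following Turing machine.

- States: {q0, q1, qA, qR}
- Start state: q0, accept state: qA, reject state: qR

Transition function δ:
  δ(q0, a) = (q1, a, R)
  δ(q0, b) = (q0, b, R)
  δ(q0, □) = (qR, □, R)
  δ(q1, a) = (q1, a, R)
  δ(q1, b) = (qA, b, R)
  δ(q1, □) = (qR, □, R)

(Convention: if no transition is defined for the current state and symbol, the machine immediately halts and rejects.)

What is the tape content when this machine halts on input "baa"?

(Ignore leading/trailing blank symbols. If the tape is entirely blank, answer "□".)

Execution trace:
Initial: [q0]baa
Step 1: δ(q0, b) = (q0, b, R) → b[q0]aa
Step 2: δ(q0, a) = (q1, a, R) → ba[q1]a
Step 3: δ(q1, a) = (q1, a, R) → baa[q1]□
Step 4: δ(q1, □) = (qR, □, R) → baa□[qR]□

The machine reaches the reject state qR and halts.

Final tape (ignoring leading/trailing blanks): baa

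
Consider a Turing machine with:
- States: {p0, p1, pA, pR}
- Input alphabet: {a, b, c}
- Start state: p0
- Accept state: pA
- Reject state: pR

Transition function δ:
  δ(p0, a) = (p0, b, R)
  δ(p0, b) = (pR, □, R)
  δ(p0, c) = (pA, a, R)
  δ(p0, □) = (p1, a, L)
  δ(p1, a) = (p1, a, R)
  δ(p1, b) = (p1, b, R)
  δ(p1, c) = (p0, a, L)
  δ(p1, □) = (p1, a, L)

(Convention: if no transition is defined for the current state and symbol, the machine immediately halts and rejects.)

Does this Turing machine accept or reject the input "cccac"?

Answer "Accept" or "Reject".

Execution trace:
Initial: [p0]cccac
Step 1: δ(p0, c) = (pA, a, R) → a[pA]ccac

The machine reaches the accept state pA and halts.

Answer: Accept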